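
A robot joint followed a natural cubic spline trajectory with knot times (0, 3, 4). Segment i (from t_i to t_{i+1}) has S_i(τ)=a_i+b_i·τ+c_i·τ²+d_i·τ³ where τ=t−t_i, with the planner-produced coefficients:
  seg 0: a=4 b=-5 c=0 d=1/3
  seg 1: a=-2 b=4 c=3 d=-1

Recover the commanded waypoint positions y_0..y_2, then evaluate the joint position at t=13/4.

y_0 = S_0(0) = a_0 = 4
y_1 = S_1(0) = a_1 = -2
y_2 = S_1(1) = 4
t_q=13/4 is in segment 1 (τ=1/4); S_1(τ)=-53/64

y_0=4 y_1=-2 y_2=4
S(13/4) = -53/64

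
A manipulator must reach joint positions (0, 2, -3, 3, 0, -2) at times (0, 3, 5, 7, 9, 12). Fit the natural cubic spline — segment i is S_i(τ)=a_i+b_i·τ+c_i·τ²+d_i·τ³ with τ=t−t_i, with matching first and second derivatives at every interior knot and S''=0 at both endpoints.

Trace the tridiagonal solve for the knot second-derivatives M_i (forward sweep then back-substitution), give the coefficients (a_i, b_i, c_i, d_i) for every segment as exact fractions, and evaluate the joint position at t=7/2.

Δ: Δ0=2/3, Δ1=-5/2, Δ2=3, Δ3=-3/2, Δ4=-2/3
row 1: diag=10, rhs=-19; c'=1/5, d'=-19/10
row 2: denom=8−2·1/5=38/5; d'=(33−2·-19/10)/(38/5)=92/19
row 3: denom=8−2·5/19=142/19; d'=(-27−2·92/19)/(142/19)=-697/142
row 4: denom=10−2·19/71=672/71; d'=(5−2·-697/142)/(672/71)=263/168
back: M4=263/168
back: M3=-697/142−19/71·263/168=-895/168
back: M2=92/19−5/19·-895/168=1049/168
back: M1=-19/10−1/5·1049/168=-529/168
M: M0=0, M1=-529/168, M2=1049/168, M3=-895/168, M4=263/168, M5=0
seg 0: a=0, c=M0/2=0, d=(M1−M0)/(6·3)=-529/3024, b=Δ0−h0·(2M0+M1)/6=251/112
seg 1: a=2, c=M1/2=-529/336, d=(M2−M1)/(6·2)=263/336, b=Δ1−h1·(2M1+M2)/6=-139/56
seg 2: a=-3, c=M2/2=1049/336, d=(M3−M2)/(6·2)=-27/28, b=Δ2−h2·(2M2+M3)/6=103/168
seg 3: a=3, c=M3/2=-895/336, d=(M4−M3)/(6·2)=193/336, b=Δ3−h3·(2M3+M4)/6=257/168
seg 4: a=0, c=M4/2=263/336, d=(M5−M4)/(6·3)=-263/3024, b=Δ4−h4·(2M4+M5)/6=-125/56
t_q=7/2 → seg 1, τ=1/2; S=2+-139/56·τ+-529/336·τ²+263/336·τ³=415/896

  seg 0: a=0 b=251/112 c=0 d=-529/3024
  seg 1: a=2 b=-139/56 c=-529/336 d=263/336
  seg 2: a=-3 b=103/168 c=1049/336 d=-27/28
  seg 3: a=3 b=257/168 c=-895/336 d=193/336
  seg 4: a=0 b=-125/56 c=263/336 d=-263/3024
S(7/2) = 415/896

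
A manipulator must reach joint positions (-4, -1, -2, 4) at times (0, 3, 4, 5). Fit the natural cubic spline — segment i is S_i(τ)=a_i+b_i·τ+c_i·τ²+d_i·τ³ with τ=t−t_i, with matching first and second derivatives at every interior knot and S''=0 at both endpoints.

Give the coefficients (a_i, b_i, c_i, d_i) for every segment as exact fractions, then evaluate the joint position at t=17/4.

Δ: Δ0=1, Δ1=-1, Δ2=6
row 1: diag=8, rhs=-12; c'=1/8, d'=-3/2
row 2: denom=4−1·1/8=31/8; d'=(42−1·-3/2)/(31/8)=348/31
back: M2=348/31
back: M1=-3/2−1/8·348/31=-90/31
M: M0=0, M1=-90/31, M2=348/31, M3=0
seg 0: a=-4, c=M0/2=0, d=(M1−M0)/(6·3)=-5/31, b=Δ0−h0·(2M0+M1)/6=76/31
seg 1: a=-1, c=M1/2=-45/31, d=(M2−M1)/(6·1)=73/31, b=Δ1−h1·(2M1+M2)/6=-59/31
seg 2: a=-2, c=M2/2=174/31, d=(M3−M2)/(6·1)=-58/31, b=Δ2−h2·(2M2+M3)/6=70/31
t_q=17/4 → seg 2, τ=1/4; S=-2+70/31·τ+174/31·τ²+-58/31·τ³=-1105/992

  seg 0: a=-4 b=76/31 c=0 d=-5/31
  seg 1: a=-1 b=-59/31 c=-45/31 d=73/31
  seg 2: a=-2 b=70/31 c=174/31 d=-58/31
S(17/4) = -1105/992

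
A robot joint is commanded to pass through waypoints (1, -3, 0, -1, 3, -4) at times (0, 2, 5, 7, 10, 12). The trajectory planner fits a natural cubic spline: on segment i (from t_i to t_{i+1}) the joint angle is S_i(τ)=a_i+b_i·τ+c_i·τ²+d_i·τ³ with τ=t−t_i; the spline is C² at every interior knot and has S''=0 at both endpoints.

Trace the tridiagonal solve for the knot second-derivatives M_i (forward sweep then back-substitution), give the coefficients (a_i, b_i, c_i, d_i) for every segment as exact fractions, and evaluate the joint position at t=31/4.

  seg 0: a=1 b=-22195/7881 c=0 d=6433/31524
  seg 1: a=-3 b=-2896/7881 c=6433/5254 d=-36343/141858
  seg 2: a=0 b=973/15762 c=-8522/7881 d=341/852
  seg 3: a=-1 b=2833/5254 c=20807/15762 d=-24952/70929
  seg 4: a=3 b=-5457/5254 c=-9699/5254 d=3233/10508
S(31/4) = -123/84064

Δ: Δ0=-2, Δ1=1, Δ2=-1/2, Δ3=4/3, Δ4=-7/2
row 1: diag=10, rhs=18; c'=3/10, d'=9/5
row 2: denom=10−3·3/10=91/10; d'=(-9−3·9/5)/(91/10)=-144/91
row 3: denom=10−2·20/91=870/91; d'=(11−2·-144/91)/(870/91)=1289/870
row 4: denom=10−3·91/290=2627/290; d'=(-29−3·1289/870)/(2627/290)=-9699/2627
back: M4=-9699/2627
back: M3=1289/870−91/290·-9699/2627=20807/7881
back: M2=-144/91−20/91·20807/7881=-17044/7881
back: M1=9/5−3/10·-17044/7881=6433/2627
M: M0=0, M1=6433/2627, M2=-17044/7881, M3=20807/7881, M4=-9699/2627, M5=0
seg 0: a=1, c=M0/2=0, d=(M1−M0)/(6·2)=6433/31524, b=Δ0−h0·(2M0+M1)/6=-22195/7881
seg 1: a=-3, c=M1/2=6433/5254, d=(M2−M1)/(6·3)=-36343/141858, b=Δ1−h1·(2M1+M2)/6=-2896/7881
seg 2: a=0, c=M2/2=-8522/7881, d=(M3−M2)/(6·2)=341/852, b=Δ2−h2·(2M2+M3)/6=973/15762
seg 3: a=-1, c=M3/2=20807/15762, d=(M4−M3)/(6·3)=-24952/70929, b=Δ3−h3·(2M3+M4)/6=2833/5254
seg 4: a=3, c=M4/2=-9699/5254, d=(M5−M4)/(6·2)=3233/10508, b=Δ4−h4·(2M4+M5)/6=-5457/5254
t_q=31/4 → seg 3, τ=3/4; S=-1+2833/5254·τ+20807/15762·τ²+-24952/70929·τ³=-123/84064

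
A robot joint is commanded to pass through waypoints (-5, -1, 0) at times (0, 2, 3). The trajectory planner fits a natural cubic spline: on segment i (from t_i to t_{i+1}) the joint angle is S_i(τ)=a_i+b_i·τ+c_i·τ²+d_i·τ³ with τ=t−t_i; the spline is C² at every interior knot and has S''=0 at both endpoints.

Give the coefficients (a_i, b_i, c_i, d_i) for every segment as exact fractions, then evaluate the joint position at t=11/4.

Δ: Δ0=2, Δ1=1
row 1: diag=6, rhs=-6; c'=1/6, d'=-1
back: M1=-1
M: M0=0, M1=-1, M2=0
seg 0: a=-5, c=M0/2=0, d=(M1−M0)/(6·2)=-1/12, b=Δ0−h0·(2M0+M1)/6=7/3
seg 1: a=-1, c=M1/2=-1/2, d=(M2−M1)/(6·1)=1/6, b=Δ1−h1·(2M1+M2)/6=4/3
t_q=11/4 → seg 1, τ=3/4; S=-1+4/3·τ+-1/2·τ²+1/6·τ³=-27/128

  seg 0: a=-5 b=7/3 c=0 d=-1/12
  seg 1: a=-1 b=4/3 c=-1/2 d=1/6
S(11/4) = -27/128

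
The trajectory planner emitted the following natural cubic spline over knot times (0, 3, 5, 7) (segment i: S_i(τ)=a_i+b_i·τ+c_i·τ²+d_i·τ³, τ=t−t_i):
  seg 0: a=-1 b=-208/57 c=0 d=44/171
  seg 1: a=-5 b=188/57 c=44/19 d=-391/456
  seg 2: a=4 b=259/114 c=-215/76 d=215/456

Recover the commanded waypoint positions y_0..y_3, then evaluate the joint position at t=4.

y_0=-1 y_1=-5 y_2=4 y_3=1
S(4) = -37/152

y_0 = S_0(0) = a_0 = -1
y_1 = S_1(0) = a_1 = -5
y_2 = S_2(0) = a_2 = 4
y_3 = S_2(2) = 1
t_q=4 is in segment 1 (τ=1); S_1(τ)=-37/152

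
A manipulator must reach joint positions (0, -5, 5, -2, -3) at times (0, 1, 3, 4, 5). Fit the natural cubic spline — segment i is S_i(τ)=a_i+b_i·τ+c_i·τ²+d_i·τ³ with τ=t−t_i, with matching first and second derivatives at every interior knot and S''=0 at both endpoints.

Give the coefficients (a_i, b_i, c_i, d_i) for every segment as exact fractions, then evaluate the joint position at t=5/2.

  seg 0: a=0 b=-474/61 c=0 d=169/61
  seg 1: a=-5 b=33/61 c=507/61 d=-371/122
  seg 2: a=5 b=-165/61 c=-606/61 d=344/61
  seg 3: a=-2 b=-345/61 c=426/61 d=-142/61
S(5/2) = 4147/976

Δ: Δ0=-5, Δ1=5, Δ2=-7, Δ3=-1
row 1: diag=6, rhs=60; c'=1/3, d'=10
row 2: denom=6−2·1/3=16/3; d'=(-72−2·10)/(16/3)=-69/4
row 3: denom=4−1·3/16=61/16; d'=(36−1·-69/4)/(61/16)=852/61
back: M3=852/61
back: M2=-69/4−3/16·852/61=-1212/61
back: M1=10−1/3·-1212/61=1014/61
M: M0=0, M1=1014/61, M2=-1212/61, M3=852/61, M4=0
seg 0: a=0, c=M0/2=0, d=(M1−M0)/(6·1)=169/61, b=Δ0−h0·(2M0+M1)/6=-474/61
seg 1: a=-5, c=M1/2=507/61, d=(M2−M1)/(6·2)=-371/122, b=Δ1−h1·(2M1+M2)/6=33/61
seg 2: a=5, c=M2/2=-606/61, d=(M3−M2)/(6·1)=344/61, b=Δ2−h2·(2M2+M3)/6=-165/61
seg 3: a=-2, c=M3/2=426/61, d=(M4−M3)/(6·1)=-142/61, b=Δ3−h3·(2M3+M4)/6=-345/61
t_q=5/2 → seg 1, τ=3/2; S=-5+33/61·τ+507/61·τ²+-371/122·τ³=4147/976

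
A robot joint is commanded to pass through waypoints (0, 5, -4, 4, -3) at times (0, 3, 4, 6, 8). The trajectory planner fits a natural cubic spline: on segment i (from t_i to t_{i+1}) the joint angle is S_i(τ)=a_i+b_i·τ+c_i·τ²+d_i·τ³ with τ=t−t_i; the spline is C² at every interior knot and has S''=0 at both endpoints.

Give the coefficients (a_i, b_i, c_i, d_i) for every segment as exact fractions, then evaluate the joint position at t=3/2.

Δ: Δ0=5/3, Δ1=-9, Δ2=4, Δ3=-7/2
row 1: diag=8, rhs=-64; c'=1/8, d'=-8
row 2: denom=6−1·1/8=47/8; d'=(78−1·-8)/(47/8)=688/47
row 3: denom=8−2·16/47=344/47; d'=(-45−2·688/47)/(344/47)=-3491/344
back: M3=-3491/344
back: M2=688/47−16/47·-3491/344=778/43
back: M1=-8−1/8·778/43=-1765/172
M: M0=0, M1=-1765/172, M2=778/43, M3=-3491/344, M4=0
seg 0: a=0, c=M0/2=0, d=(M1−M0)/(6·3)=-1765/3096, b=Δ0−h0·(2M0+M1)/6=7015/1032
seg 1: a=5, c=M1/2=-1765/344, d=(M2−M1)/(6·1)=4877/1032, b=Δ1−h1·(2M1+M2)/6=-4435/516
seg 2: a=-4, c=M2/2=389/43, d=(M3−M2)/(6·2)=-9715/4128, b=Δ2−h2·(2M2+M3)/6=-4829/1032
seg 3: a=4, c=M3/2=-3491/688, d=(M4−M3)/(6·2)=3491/4128, b=Δ3−h3·(2M3+M4)/6=1685/516
t_q=3/2 → seg 0, τ=3/2; S=0+7015/1032·τ+0·τ²+-1765/3096·τ³=22765/2752

  seg 0: a=0 b=7015/1032 c=0 d=-1765/3096
  seg 1: a=5 b=-4435/516 c=-1765/344 d=4877/1032
  seg 2: a=-4 b=-4829/1032 c=389/43 d=-9715/4128
  seg 3: a=4 b=1685/516 c=-3491/688 d=3491/4128
S(3/2) = 22765/2752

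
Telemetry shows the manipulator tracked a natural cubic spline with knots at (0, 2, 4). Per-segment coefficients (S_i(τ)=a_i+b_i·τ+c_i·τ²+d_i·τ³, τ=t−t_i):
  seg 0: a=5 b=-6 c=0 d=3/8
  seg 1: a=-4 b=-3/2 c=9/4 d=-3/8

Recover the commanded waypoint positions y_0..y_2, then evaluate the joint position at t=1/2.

y_0 = S_0(0) = a_0 = 5
y_1 = S_1(0) = a_1 = -4
y_2 = S_1(2) = -1
t_q=1/2 is in segment 0 (τ=1/2); S_0(τ)=131/64

y_0=5 y_1=-4 y_2=-1
S(1/2) = 131/64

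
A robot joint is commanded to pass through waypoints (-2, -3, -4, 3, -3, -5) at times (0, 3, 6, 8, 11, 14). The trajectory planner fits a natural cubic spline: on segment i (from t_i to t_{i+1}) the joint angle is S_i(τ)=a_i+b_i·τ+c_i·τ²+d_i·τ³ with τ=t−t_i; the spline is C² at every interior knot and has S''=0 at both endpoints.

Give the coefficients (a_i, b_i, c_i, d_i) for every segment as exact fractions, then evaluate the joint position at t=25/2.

  seg 0: a=-2 b=1/10 c=0 d=-13/270
  seg 1: a=-3 b=-6/5 c=-13/30 d=13/54
  seg 2: a=-4 b=27/10 c=26/15 d=-2/3
  seg 3: a=3 b=49/30 c=-34/15 d=19/54
  seg 4: a=-3 b=-37/15 c=9/10 d=-1/10
S(25/2) = -401/80

Δ: Δ0=-1/3, Δ1=-1/3, Δ2=7/2, Δ3=-2, Δ4=-2/3
row 1: diag=12, rhs=0; c'=1/4, d'=0
row 2: denom=10−3·1/4=37/4; d'=(23−3·0)/(37/4)=92/37
row 3: denom=10−2·8/37=354/37; d'=(-33−2·92/37)/(354/37)=-1405/354
row 4: denom=12−3·37/118=1305/118; d'=(8−3·-1405/354)/(1305/118)=9/5
back: M4=9/5
back: M3=-1405/354−37/118·9/5=-68/15
back: M2=92/37−8/37·-68/15=52/15
back: M1=0−1/4·52/15=-13/15
M: M0=0, M1=-13/15, M2=52/15, M3=-68/15, M4=9/5, M5=0
seg 0: a=-2, c=M0/2=0, d=(M1−M0)/(6·3)=-13/270, b=Δ0−h0·(2M0+M1)/6=1/10
seg 1: a=-3, c=M1/2=-13/30, d=(M2−M1)/(6·3)=13/54, b=Δ1−h1·(2M1+M2)/6=-6/5
seg 2: a=-4, c=M2/2=26/15, d=(M3−M2)/(6·2)=-2/3, b=Δ2−h2·(2M2+M3)/6=27/10
seg 3: a=3, c=M3/2=-34/15, d=(M4−M3)/(6·3)=19/54, b=Δ3−h3·(2M3+M4)/6=49/30
seg 4: a=-3, c=M4/2=9/10, d=(M5−M4)/(6·3)=-1/10, b=Δ4−h4·(2M4+M5)/6=-37/15
t_q=25/2 → seg 4, τ=3/2; S=-3+-37/15·τ+9/10·τ²+-1/10·τ³=-401/80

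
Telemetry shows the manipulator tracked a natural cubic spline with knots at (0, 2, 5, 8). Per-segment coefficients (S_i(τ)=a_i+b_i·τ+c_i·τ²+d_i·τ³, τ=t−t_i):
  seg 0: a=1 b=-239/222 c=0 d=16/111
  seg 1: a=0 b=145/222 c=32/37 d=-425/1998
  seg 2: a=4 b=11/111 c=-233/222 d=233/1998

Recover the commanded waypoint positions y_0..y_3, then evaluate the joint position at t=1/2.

y_0=1 y_1=0 y_2=4 y_3=-2
S(1/2) = 71/148

y_0 = S_0(0) = a_0 = 1
y_1 = S_1(0) = a_1 = 0
y_2 = S_2(0) = a_2 = 4
y_3 = S_2(3) = -2
t_q=1/2 is in segment 0 (τ=1/2); S_0(τ)=71/148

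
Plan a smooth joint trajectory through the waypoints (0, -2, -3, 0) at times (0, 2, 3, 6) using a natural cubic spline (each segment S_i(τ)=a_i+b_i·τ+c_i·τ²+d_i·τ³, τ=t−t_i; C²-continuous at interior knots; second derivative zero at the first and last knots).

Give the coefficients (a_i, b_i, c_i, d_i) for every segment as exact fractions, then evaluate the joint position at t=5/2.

  seg 0: a=0 b=-43/47 c=0 d=-1/47
  seg 1: a=-2 b=-55/47 c=-6/47 d=14/47
  seg 2: a=-3 b=-25/47 c=36/47 d=-4/47
S(5/2) = -485/188

Δ: Δ0=-1, Δ1=-1, Δ2=1
row 1: diag=6, rhs=0; c'=1/6, d'=0
row 2: denom=8−1·1/6=47/6; d'=(12−1·0)/(47/6)=72/47
back: M2=72/47
back: M1=0−1/6·72/47=-12/47
M: M0=0, M1=-12/47, M2=72/47, M3=0
seg 0: a=0, c=M0/2=0, d=(M1−M0)/(6·2)=-1/47, b=Δ0−h0·(2M0+M1)/6=-43/47
seg 1: a=-2, c=M1/2=-6/47, d=(M2−M1)/(6·1)=14/47, b=Δ1−h1·(2M1+M2)/6=-55/47
seg 2: a=-3, c=M2/2=36/47, d=(M3−M2)/(6·3)=-4/47, b=Δ2−h2·(2M2+M3)/6=-25/47
t_q=5/2 → seg 1, τ=1/2; S=-2+-55/47·τ+-6/47·τ²+14/47·τ³=-485/188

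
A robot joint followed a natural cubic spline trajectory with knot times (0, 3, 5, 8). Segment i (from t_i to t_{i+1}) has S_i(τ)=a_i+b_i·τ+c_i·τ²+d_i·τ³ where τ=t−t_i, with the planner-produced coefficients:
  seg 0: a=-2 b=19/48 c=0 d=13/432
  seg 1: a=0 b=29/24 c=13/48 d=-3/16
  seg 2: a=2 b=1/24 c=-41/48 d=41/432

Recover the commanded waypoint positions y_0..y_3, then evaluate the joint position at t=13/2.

y_0=-2 y_1=0 y_2=2 y_3=-3
S(13/2) = 59/128

y_0 = S_0(0) = a_0 = -2
y_1 = S_1(0) = a_1 = 0
y_2 = S_2(0) = a_2 = 2
y_3 = S_2(3) = -3
t_q=13/2 is in segment 2 (τ=3/2); S_2(τ)=59/128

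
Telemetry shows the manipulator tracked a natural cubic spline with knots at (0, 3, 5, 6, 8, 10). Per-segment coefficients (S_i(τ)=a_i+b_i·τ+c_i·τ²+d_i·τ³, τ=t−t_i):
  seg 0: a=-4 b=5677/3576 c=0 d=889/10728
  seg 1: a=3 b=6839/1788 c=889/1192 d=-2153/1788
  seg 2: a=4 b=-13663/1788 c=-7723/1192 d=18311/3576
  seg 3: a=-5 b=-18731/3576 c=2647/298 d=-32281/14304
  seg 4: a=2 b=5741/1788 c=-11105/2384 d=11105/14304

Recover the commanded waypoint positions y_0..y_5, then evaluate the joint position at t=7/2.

y_0=-4 y_1=3 y_2=4 y_3=-5 y_4=2 y_5=-4
S(7/2) = 11797/2384

y_0 = S_0(0) = a_0 = -4
y_1 = S_1(0) = a_1 = 3
y_2 = S_2(0) = a_2 = 4
y_3 = S_3(0) = a_3 = -5
y_4 = S_4(0) = a_4 = 2
y_5 = S_4(2) = -4
t_q=7/2 is in segment 1 (τ=1/2); S_1(τ)=11797/2384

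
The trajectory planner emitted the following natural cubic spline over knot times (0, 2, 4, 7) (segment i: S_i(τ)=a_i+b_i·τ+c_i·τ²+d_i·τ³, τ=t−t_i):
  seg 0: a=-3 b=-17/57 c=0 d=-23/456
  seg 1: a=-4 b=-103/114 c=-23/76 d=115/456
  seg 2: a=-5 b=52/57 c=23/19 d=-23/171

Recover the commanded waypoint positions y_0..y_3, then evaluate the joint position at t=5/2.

y_0 = S_0(0) = a_0 = -3
y_1 = S_1(0) = a_1 = -4
y_2 = S_2(0) = a_2 = -5
y_3 = S_2(3) = 5
t_q=5/2 is in segment 1 (τ=1/2); S_1(τ)=-5467/1216

y_0=-3 y_1=-4 y_2=-5 y_3=5
S(5/2) = -5467/1216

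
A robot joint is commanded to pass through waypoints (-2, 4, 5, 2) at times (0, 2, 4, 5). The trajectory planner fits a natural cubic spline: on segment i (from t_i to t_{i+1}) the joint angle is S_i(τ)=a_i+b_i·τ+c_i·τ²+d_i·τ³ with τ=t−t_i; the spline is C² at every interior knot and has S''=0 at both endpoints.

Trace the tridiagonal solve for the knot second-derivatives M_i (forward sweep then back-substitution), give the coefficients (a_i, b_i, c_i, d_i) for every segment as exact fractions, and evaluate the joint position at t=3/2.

Δ: Δ0=3, Δ1=1/2, Δ2=-3
row 1: diag=8, rhs=-15; c'=1/4, d'=-15/8
row 2: denom=6−2·1/4=11/2; d'=(-21−2·-15/8)/(11/2)=-69/22
back: M2=-69/22
back: M1=-15/8−1/4·-69/22=-12/11
M: M0=0, M1=-12/11, M2=-69/22, M3=0
seg 0: a=-2, c=M0/2=0, d=(M1−M0)/(6·2)=-1/11, b=Δ0−h0·(2M0+M1)/6=37/11
seg 1: a=4, c=M1/2=-6/11, d=(M2−M1)/(6·2)=-15/88, b=Δ1−h1·(2M1+M2)/6=25/11
seg 2: a=5, c=M2/2=-69/44, d=(M3−M2)/(6·1)=23/44, b=Δ2−h2·(2M2+M3)/6=-43/22
t_q=3/2 → seg 0, τ=3/2; S=-2+37/11·τ+0·τ²+-1/11·τ³=241/88

  seg 0: a=-2 b=37/11 c=0 d=-1/11
  seg 1: a=4 b=25/11 c=-6/11 d=-15/88
  seg 2: a=5 b=-43/22 c=-69/44 d=23/44
S(3/2) = 241/88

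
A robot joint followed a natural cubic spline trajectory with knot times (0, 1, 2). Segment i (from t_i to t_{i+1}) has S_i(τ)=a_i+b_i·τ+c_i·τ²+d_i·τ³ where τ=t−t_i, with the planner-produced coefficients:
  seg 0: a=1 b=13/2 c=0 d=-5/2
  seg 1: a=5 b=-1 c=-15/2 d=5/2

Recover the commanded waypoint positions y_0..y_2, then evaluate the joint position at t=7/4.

y_0=1 y_1=5 y_2=-1
S(7/4) = 139/128

y_0 = S_0(0) = a_0 = 1
y_1 = S_1(0) = a_1 = 5
y_2 = S_1(1) = -1
t_q=7/4 is in segment 1 (τ=3/4); S_1(τ)=139/128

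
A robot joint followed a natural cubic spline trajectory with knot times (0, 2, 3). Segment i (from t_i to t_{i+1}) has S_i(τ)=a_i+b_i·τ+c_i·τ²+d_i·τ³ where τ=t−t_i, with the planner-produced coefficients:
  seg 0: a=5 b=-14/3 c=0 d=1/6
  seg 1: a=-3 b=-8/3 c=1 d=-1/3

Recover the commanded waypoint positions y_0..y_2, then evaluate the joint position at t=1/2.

y_0=5 y_1=-3 y_2=-5
S(1/2) = 43/16

y_0 = S_0(0) = a_0 = 5
y_1 = S_1(0) = a_1 = -3
y_2 = S_1(1) = -5
t_q=1/2 is in segment 0 (τ=1/2); S_0(τ)=43/16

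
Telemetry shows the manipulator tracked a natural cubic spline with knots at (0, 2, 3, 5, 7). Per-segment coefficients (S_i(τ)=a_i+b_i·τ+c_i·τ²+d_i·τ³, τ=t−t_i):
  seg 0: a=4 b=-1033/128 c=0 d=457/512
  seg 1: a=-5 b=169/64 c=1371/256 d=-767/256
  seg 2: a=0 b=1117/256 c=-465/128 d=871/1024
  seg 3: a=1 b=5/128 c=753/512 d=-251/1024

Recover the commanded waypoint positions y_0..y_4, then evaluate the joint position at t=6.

y_0=4 y_1=-5 y_2=0 y_3=1 y_4=5
S(6) = 2319/1024

y_0 = S_0(0) = a_0 = 4
y_1 = S_1(0) = a_1 = -5
y_2 = S_2(0) = a_2 = 0
y_3 = S_3(0) = a_3 = 1
y_4 = S_3(2) = 5
t_q=6 is in segment 3 (τ=1); S_3(τ)=2319/1024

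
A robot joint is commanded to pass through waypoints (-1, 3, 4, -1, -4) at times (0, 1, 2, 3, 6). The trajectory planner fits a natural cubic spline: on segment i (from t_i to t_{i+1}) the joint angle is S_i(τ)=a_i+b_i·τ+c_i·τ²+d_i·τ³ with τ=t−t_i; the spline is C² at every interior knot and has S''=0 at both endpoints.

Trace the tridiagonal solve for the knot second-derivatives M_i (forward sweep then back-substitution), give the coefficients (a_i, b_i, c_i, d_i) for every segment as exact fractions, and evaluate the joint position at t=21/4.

Δ: Δ0=4, Δ1=1, Δ2=-5, Δ3=-1
row 1: diag=4, rhs=-18; c'=1/4, d'=-9/2
row 2: denom=4−1·1/4=15/4; d'=(-36−1·-9/2)/(15/4)=-42/5
row 3: denom=8−1·4/15=116/15; d'=(24−1·-42/5)/(116/15)=243/58
back: M3=243/58
back: M2=-42/5−4/15·243/58=-276/29
back: M1=-9/2−1/4·-276/29=-123/58
M: M0=0, M1=-123/58, M2=-276/29, M3=243/58, M4=0
seg 0: a=-1, c=M0/2=0, d=(M1−M0)/(6·1)=-41/116, b=Δ0−h0·(2M0+M1)/6=505/116
seg 1: a=3, c=M1/2=-123/116, d=(M2−M1)/(6·1)=-143/116, b=Δ1−h1·(2M1+M2)/6=191/58
seg 2: a=4, c=M2/2=-138/29, d=(M3−M2)/(6·1)=265/116, b=Δ2−h2·(2M2+M3)/6=-293/116
seg 3: a=-1, c=M3/2=243/116, d=(M4−M3)/(6·3)=-27/116, b=Δ3−h3·(2M3+M4)/6=-301/58
t_q=21/4 → seg 3, τ=9/4; S=-1+-301/58·τ+243/116·τ²+-27/116·τ³=-35063/7424

  seg 0: a=-1 b=505/116 c=0 d=-41/116
  seg 1: a=3 b=191/58 c=-123/116 d=-143/116
  seg 2: a=4 b=-293/116 c=-138/29 d=265/116
  seg 3: a=-1 b=-301/58 c=243/116 d=-27/116
S(21/4) = -35063/7424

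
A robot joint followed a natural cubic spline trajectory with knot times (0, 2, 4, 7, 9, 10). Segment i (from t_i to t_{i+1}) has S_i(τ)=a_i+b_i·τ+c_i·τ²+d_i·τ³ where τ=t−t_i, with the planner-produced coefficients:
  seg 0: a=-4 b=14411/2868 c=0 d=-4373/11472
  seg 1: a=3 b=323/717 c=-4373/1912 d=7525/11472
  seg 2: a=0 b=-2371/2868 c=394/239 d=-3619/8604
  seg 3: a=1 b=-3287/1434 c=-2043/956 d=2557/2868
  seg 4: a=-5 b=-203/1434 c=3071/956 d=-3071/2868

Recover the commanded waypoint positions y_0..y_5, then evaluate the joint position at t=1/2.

y_0=-4 y_1=3 y_2=0 y_3=1 y_4=-5 y_5=-3
S(1/2) = -46967/30592

y_0 = S_0(0) = a_0 = -4
y_1 = S_1(0) = a_1 = 3
y_2 = S_2(0) = a_2 = 0
y_3 = S_3(0) = a_3 = 1
y_4 = S_4(0) = a_4 = -5
y_5 = S_4(1) = -3
t_q=1/2 is in segment 0 (τ=1/2); S_0(τ)=-46967/30592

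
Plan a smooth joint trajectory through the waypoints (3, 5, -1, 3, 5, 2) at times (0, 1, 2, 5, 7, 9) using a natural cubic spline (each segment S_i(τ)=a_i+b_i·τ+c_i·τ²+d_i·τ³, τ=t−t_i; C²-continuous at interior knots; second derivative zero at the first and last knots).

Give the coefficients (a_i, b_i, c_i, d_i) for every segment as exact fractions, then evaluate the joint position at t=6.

Δ: Δ0=2, Δ1=-6, Δ2=4/3, Δ3=1, Δ4=-3/2
row 1: diag=4, rhs=-48; c'=1/4, d'=-12
row 2: denom=8−1·1/4=31/4; d'=(44−1·-12)/(31/4)=224/31
row 3: denom=10−3·12/31=274/31; d'=(-2−3·224/31)/(274/31)=-367/137
row 4: denom=8−2·31/137=1034/137; d'=(-15−2·-367/137)/(1034/137)=-1321/1034
back: M4=-1321/1034
back: M3=-367/137−31/137·-1321/1034=-2471/1034
back: M2=224/31−12/31·-2471/1034=4214/517
back: M1=-12−1/4·4214/517=-14515/1034
M: M0=0, M1=-14515/1034, M2=4214/517, M3=-2471/1034, M4=-1321/1034, M5=0
seg 0: a=3, c=M0/2=0, d=(M1−M0)/(6·1)=-14515/6204, b=Δ0−h0·(2M0+M1)/6=26923/6204
seg 1: a=5, c=M1/2=-14515/2068, d=(M2−M1)/(6·1)=22943/6204, b=Δ1−h1·(2M1+M2)/6=-8311/3102
seg 2: a=-1, c=M2/2=2107/517, d=(M3−M2)/(6·3)=-1211/2068, b=Δ2−h2·(2M2+M3)/6=-34883/6204
seg 3: a=3, c=M3/2=-2471/2068, d=(M4−M3)/(6·2)=575/6204, b=Δ3−h3·(2M3+M4)/6=9365/3102
seg 4: a=5, c=M4/2=-1321/2068, d=(M5−M4)/(6·2)=1321/12408, b=Δ4−h4·(2M4+M5)/6=-2011/3102
t_q=6 → seg 3, τ=1; S=3+9365/3102·τ+-2471/2068·τ²+575/6204·τ³=2542/517

  seg 0: a=3 b=26923/6204 c=0 d=-14515/6204
  seg 1: a=5 b=-8311/3102 c=-14515/2068 d=22943/6204
  seg 2: a=-1 b=-34883/6204 c=2107/517 d=-1211/2068
  seg 3: a=3 b=9365/3102 c=-2471/2068 d=575/6204
  seg 4: a=5 b=-2011/3102 c=-1321/2068 d=1321/12408
S(6) = 2542/517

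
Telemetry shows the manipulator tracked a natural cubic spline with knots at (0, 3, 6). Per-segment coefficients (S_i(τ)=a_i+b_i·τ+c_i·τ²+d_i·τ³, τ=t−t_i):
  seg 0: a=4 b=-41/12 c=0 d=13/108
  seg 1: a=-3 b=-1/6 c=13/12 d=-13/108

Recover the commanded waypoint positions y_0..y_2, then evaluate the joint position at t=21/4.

y_0=4 y_1=-3 y_2=3
S(21/4) = 189/256

y_0 = S_0(0) = a_0 = 4
y_1 = S_1(0) = a_1 = -3
y_2 = S_1(3) = 3
t_q=21/4 is in segment 1 (τ=9/4); S_1(τ)=189/256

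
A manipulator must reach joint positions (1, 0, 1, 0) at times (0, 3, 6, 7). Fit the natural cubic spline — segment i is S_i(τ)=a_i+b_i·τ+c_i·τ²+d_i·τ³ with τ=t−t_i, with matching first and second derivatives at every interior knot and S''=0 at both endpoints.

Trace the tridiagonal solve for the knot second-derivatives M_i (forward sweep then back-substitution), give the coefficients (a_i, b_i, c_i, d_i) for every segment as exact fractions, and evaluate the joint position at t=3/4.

  seg 0: a=1 b=-19/29 c=0 d=28/783
  seg 1: a=0 b=9/29 c=28/87 d=-82/783
  seg 2: a=1 b=-17/29 c=-18/29 d=6/29
S(3/4) = 243/464

Δ: Δ0=-1/3, Δ1=1/3, Δ2=-1
row 1: diag=12, rhs=4; c'=1/4, d'=1/3
row 2: denom=8−3·1/4=29/4; d'=(-8−3·1/3)/(29/4)=-36/29
back: M2=-36/29
back: M1=1/3−1/4·-36/29=56/87
M: M0=0, M1=56/87, M2=-36/29, M3=0
seg 0: a=1, c=M0/2=0, d=(M1−M0)/(6·3)=28/783, b=Δ0−h0·(2M0+M1)/6=-19/29
seg 1: a=0, c=M1/2=28/87, d=(M2−M1)/(6·3)=-82/783, b=Δ1−h1·(2M1+M2)/6=9/29
seg 2: a=1, c=M2/2=-18/29, d=(M3−M2)/(6·1)=6/29, b=Δ2−h2·(2M2+M3)/6=-17/29
t_q=3/4 → seg 0, τ=3/4; S=1+-19/29·τ+0·τ²+28/783·τ³=243/464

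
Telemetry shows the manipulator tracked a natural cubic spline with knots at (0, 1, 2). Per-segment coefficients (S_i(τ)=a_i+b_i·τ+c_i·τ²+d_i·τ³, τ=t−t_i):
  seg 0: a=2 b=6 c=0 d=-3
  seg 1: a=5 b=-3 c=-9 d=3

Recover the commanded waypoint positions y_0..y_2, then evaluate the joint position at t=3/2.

y_0 = S_0(0) = a_0 = 2
y_1 = S_1(0) = a_1 = 5
y_2 = S_1(1) = -4
t_q=3/2 is in segment 1 (τ=1/2); S_1(τ)=13/8

y_0=2 y_1=5 y_2=-4
S(3/2) = 13/8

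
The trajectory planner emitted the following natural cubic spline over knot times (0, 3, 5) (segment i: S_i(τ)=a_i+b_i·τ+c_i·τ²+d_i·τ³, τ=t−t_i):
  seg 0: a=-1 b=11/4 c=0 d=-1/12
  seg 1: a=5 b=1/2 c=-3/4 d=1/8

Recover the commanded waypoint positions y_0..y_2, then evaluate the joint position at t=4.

y_0 = S_0(0) = a_0 = -1
y_1 = S_1(0) = a_1 = 5
y_2 = S_1(2) = 4
t_q=4 is in segment 1 (τ=1); S_1(τ)=39/8

y_0=-1 y_1=5 y_2=4
S(4) = 39/8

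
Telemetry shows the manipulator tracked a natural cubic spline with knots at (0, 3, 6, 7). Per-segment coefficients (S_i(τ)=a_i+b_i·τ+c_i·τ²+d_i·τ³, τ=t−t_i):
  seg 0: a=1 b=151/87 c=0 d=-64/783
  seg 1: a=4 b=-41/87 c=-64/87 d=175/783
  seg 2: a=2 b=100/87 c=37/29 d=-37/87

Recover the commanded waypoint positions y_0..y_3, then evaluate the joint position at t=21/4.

y_0=1 y_1=4 y_2=2 y_3=4
S(21/4) = 3269/1856

y_0 = S_0(0) = a_0 = 1
y_1 = S_1(0) = a_1 = 4
y_2 = S_2(0) = a_2 = 2
y_3 = S_2(1) = 4
t_q=21/4 is in segment 1 (τ=9/4); S_1(τ)=3269/1856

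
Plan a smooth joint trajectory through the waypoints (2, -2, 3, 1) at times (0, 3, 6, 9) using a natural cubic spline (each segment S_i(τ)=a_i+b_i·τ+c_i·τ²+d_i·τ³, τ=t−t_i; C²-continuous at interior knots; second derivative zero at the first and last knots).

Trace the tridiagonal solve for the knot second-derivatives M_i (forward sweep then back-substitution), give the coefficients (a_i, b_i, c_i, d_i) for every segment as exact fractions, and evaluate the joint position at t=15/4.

  seg 0: a=2 b=-103/45 c=0 d=43/405
  seg 1: a=-2 b=26/45 c=43/45 d=-16/81
  seg 2: a=3 b=44/45 c=-37/45 d=37/405
S(15/4) = -89/80

Δ: Δ0=-4/3, Δ1=5/3, Δ2=-2/3
row 1: diag=12, rhs=18; c'=1/4, d'=3/2
row 2: denom=12−3·1/4=45/4; d'=(-14−3·3/2)/(45/4)=-74/45
back: M2=-74/45
back: M1=3/2−1/4·-74/45=86/45
M: M0=0, M1=86/45, M2=-74/45, M3=0
seg 0: a=2, c=M0/2=0, d=(M1−M0)/(6·3)=43/405, b=Δ0−h0·(2M0+M1)/6=-103/45
seg 1: a=-2, c=M1/2=43/45, d=(M2−M1)/(6·3)=-16/81, b=Δ1−h1·(2M1+M2)/6=26/45
seg 2: a=3, c=M2/2=-37/45, d=(M3−M2)/(6·3)=37/405, b=Δ2−h2·(2M2+M3)/6=44/45
t_q=15/4 → seg 1, τ=3/4; S=-2+26/45·τ+43/45·τ²+-16/81·τ³=-89/80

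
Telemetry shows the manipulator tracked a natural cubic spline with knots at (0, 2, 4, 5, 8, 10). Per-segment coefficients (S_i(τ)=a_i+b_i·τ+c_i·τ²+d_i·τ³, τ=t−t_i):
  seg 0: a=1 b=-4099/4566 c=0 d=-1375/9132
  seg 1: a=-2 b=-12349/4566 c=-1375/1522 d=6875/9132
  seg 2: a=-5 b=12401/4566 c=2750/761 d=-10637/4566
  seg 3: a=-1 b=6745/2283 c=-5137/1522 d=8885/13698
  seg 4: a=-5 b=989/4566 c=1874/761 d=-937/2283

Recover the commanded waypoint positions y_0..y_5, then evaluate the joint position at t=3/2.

y_0 = S_0(0) = a_0 = 1
y_1 = S_1(0) = a_1 = -2
y_2 = S_2(0) = a_2 = -5
y_3 = S_3(0) = a_3 = -1
y_4 = S_4(0) = a_4 = -5
y_5 = S_4(2) = 2
t_q=3/2 is in segment 0 (τ=3/2); S_0(τ)=-20815/24352

y_0=1 y_1=-2 y_2=-5 y_3=-1 y_4=-5 y_5=2
S(3/2) = -20815/24352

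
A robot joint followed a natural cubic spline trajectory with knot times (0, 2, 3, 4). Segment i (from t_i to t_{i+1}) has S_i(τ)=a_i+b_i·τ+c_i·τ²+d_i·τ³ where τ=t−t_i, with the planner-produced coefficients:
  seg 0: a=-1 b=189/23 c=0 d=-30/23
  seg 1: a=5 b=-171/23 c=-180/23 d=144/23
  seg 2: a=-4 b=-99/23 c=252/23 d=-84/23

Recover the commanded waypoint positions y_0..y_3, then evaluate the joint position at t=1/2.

y_0=-1 y_1=5 y_2=-4 y_3=-1
S(1/2) = 271/92

y_0 = S_0(0) = a_0 = -1
y_1 = S_1(0) = a_1 = 5
y_2 = S_2(0) = a_2 = -4
y_3 = S_2(1) = -1
t_q=1/2 is in segment 0 (τ=1/2); S_0(τ)=271/92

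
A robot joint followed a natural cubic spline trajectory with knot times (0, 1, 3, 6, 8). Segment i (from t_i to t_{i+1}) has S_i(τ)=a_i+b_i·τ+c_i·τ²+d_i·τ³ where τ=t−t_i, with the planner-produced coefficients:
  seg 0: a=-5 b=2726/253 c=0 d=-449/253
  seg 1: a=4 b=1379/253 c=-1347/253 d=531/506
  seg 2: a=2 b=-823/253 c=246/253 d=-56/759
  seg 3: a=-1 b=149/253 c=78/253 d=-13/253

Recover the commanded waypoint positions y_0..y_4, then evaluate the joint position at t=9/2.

y_0=-5 y_1=4 y_2=2 y_3=-1 y_4=1
S(9/2) = -238/253

y_0 = S_0(0) = a_0 = -5
y_1 = S_1(0) = a_1 = 4
y_2 = S_2(0) = a_2 = 2
y_3 = S_3(0) = a_3 = -1
y_4 = S_3(2) = 1
t_q=9/2 is in segment 2 (τ=3/2); S_2(τ)=-238/253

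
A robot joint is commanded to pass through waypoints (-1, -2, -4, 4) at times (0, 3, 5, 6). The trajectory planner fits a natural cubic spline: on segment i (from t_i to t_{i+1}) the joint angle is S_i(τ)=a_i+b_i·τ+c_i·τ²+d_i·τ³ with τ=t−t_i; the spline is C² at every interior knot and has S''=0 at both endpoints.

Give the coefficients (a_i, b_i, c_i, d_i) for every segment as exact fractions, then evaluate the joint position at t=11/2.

Δ: Δ0=-1/3, Δ1=-1, Δ2=8
row 1: diag=10, rhs=-4; c'=1/5, d'=-2/5
row 2: denom=6−2·1/5=28/5; d'=(54−2·-2/5)/(28/5)=137/14
back: M2=137/14
back: M1=-2/5−1/5·137/14=-33/14
M: M0=0, M1=-33/14, M2=137/14, M3=0
seg 0: a=-1, c=M0/2=0, d=(M1−M0)/(6·3)=-11/84, b=Δ0−h0·(2M0+M1)/6=71/84
seg 1: a=-2, c=M1/2=-33/28, d=(M2−M1)/(6·2)=85/84, b=Δ1−h1·(2M1+M2)/6=-113/42
seg 2: a=-4, c=M2/2=137/28, d=(M3−M2)/(6·1)=-137/84, b=Δ2−h2·(2M2+M3)/6=199/42
t_q=11/2 → seg 2, τ=1/2; S=-4+199/42·τ+137/28·τ²+-137/84·τ³=-137/224

  seg 0: a=-1 b=71/84 c=0 d=-11/84
  seg 1: a=-2 b=-113/42 c=-33/28 d=85/84
  seg 2: a=-4 b=199/42 c=137/28 d=-137/84
S(11/2) = -137/224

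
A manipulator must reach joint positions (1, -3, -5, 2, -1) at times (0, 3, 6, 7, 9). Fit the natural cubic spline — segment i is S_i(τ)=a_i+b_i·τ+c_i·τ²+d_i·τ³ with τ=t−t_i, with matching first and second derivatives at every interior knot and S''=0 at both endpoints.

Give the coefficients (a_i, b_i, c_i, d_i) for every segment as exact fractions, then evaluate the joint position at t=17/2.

  seg 0: a=1 b=-189/340 c=0 d=-793/9180
  seg 1: a=-3 b=-491/170 c=-793/1020 d=929/1836
  seg 2: a=-5 b=2077/340 c=321/85 d=-981/340
  seg 3: a=2 b=851/170 c=-1659/340 d=553/680
S(17/2) = 1387/1088

Δ: Δ0=-4/3, Δ1=-2/3, Δ2=7, Δ3=-3/2
row 1: diag=12, rhs=4; c'=1/4, d'=1/3
row 2: denom=8−3·1/4=29/4; d'=(46−3·1/3)/(29/4)=180/29
row 3: denom=6−1·4/29=170/29; d'=(-51−1·180/29)/(170/29)=-1659/170
back: M3=-1659/170
back: M2=180/29−4/29·-1659/170=642/85
back: M1=1/3−1/4·642/85=-793/510
M: M0=0, M1=-793/510, M2=642/85, M3=-1659/170, M4=0
seg 0: a=1, c=M0/2=0, d=(M1−M0)/(6·3)=-793/9180, b=Δ0−h0·(2M0+M1)/6=-189/340
seg 1: a=-3, c=M1/2=-793/1020, d=(M2−M1)/(6·3)=929/1836, b=Δ1−h1·(2M1+M2)/6=-491/170
seg 2: a=-5, c=M2/2=321/85, d=(M3−M2)/(6·1)=-981/340, b=Δ2−h2·(2M2+M3)/6=2077/340
seg 3: a=2, c=M3/2=-1659/340, d=(M4−M3)/(6·2)=553/680, b=Δ3−h3·(2M3+M4)/6=851/170
t_q=17/2 → seg 3, τ=3/2; S=2+851/170·τ+-1659/340·τ²+553/680·τ³=1387/1088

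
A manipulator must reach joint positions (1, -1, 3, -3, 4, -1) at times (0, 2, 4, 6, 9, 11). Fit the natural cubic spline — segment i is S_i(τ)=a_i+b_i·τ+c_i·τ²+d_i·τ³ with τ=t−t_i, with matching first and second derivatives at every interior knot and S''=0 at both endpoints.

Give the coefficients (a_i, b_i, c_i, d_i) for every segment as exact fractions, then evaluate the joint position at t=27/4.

Δ: Δ0=-1, Δ1=2, Δ2=-3, Δ3=7/3, Δ4=-5/2
row 1: diag=8, rhs=18; c'=1/4, d'=9/4
row 2: denom=8−2·1/4=15/2; d'=(-30−2·9/4)/(15/2)=-23/5
row 3: denom=10−2·4/15=142/15; d'=(32−2·-23/5)/(142/15)=309/71
row 4: denom=10−3·45/142=1285/142; d'=(-29−3·309/71)/(1285/142)=-5972/1285
back: M4=-5972/1285
back: M3=309/71−45/142·-5972/1285=1497/257
back: M2=-23/5−4/15·1497/257=-7907/1285
back: M1=9/4−1/4·-7907/1285=4868/1285
M: M0=0, M1=4868/1285, M2=-7907/1285, M3=1497/257, M4=-5972/1285, M5=0
seg 0: a=1, c=M0/2=0, d=(M1−M0)/(6·2)=1217/3855, b=Δ0−h0·(2M0+M1)/6=-8723/3855
seg 1: a=-1, c=M1/2=2434/1285, d=(M2−M1)/(6·2)=-2555/3084, b=Δ1−h1·(2M1+M2)/6=5881/3855
seg 2: a=3, c=M2/2=-7907/2570, d=(M3−M2)/(6·2)=3848/3855, b=Δ2−h2·(2M2+M3)/6=-3236/3855
seg 3: a=-3, c=M3/2=1497/514, d=(M4−M3)/(6·3)=-13457/23130, b=Δ3−h3·(2M3+M4)/6=-4502/3855
seg 4: a=4, c=M4/2=-2986/1285, d=(M5−M4)/(6·2)=1493/3855, b=Δ4−h4·(2M4+M5)/6=4613/7710
t_q=27/4 → seg 3, τ=3/4; S=-3+-4502/3855·τ+1497/514·τ²+-13457/23130·τ³=-81683/32896

  seg 0: a=1 b=-8723/3855 c=0 d=1217/3855
  seg 1: a=-1 b=5881/3855 c=2434/1285 d=-2555/3084
  seg 2: a=3 b=-3236/3855 c=-7907/2570 d=3848/3855
  seg 3: a=-3 b=-4502/3855 c=1497/514 d=-13457/23130
  seg 4: a=4 b=4613/7710 c=-2986/1285 d=1493/3855
S(27/4) = -81683/32896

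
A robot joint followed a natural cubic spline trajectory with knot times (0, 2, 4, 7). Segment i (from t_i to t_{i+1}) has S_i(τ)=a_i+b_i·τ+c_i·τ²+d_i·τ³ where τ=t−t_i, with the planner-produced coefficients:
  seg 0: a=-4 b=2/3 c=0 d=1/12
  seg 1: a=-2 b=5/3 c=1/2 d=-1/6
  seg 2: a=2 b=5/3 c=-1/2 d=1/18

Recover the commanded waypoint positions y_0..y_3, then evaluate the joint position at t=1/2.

y_0 = S_0(0) = a_0 = -4
y_1 = S_1(0) = a_1 = -2
y_2 = S_2(0) = a_2 = 2
y_3 = S_2(3) = 4
t_q=1/2 is in segment 0 (τ=1/2); S_0(τ)=-117/32

y_0=-4 y_1=-2 y_2=2 y_3=4
S(1/2) = -117/32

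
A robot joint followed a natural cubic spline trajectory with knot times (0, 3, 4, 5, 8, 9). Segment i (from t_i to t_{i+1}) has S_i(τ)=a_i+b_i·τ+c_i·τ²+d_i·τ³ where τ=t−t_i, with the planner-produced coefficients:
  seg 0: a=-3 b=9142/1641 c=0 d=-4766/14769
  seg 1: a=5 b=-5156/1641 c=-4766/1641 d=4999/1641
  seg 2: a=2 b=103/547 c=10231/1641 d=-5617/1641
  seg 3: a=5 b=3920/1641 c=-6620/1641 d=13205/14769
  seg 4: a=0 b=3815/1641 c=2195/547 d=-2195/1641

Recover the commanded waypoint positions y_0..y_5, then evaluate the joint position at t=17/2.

y_0=-3 y_1=5 y_2=2 y_3=5 y_4=0 y_5=5
S(17/2) = 8745/4376

y_0 = S_0(0) = a_0 = -3
y_1 = S_1(0) = a_1 = 5
y_2 = S_2(0) = a_2 = 2
y_3 = S_3(0) = a_3 = 5
y_4 = S_4(0) = a_4 = 0
y_5 = S_4(1) = 5
t_q=17/2 is in segment 4 (τ=1/2); S_4(τ)=8745/4376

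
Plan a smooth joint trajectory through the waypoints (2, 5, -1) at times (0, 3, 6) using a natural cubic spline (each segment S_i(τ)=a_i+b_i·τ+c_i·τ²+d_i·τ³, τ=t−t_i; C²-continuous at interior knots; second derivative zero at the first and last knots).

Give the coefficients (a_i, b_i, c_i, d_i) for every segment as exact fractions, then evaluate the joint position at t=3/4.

Δ: Δ0=1, Δ1=-2
row 1: diag=12, rhs=-18; c'=1/4, d'=-3/2
back: M1=-3/2
M: M0=0, M1=-3/2, M2=0
seg 0: a=2, c=M0/2=0, d=(M1−M0)/(6·3)=-1/12, b=Δ0−h0·(2M0+M1)/6=7/4
seg 1: a=5, c=M1/2=-3/4, d=(M2−M1)/(6·3)=1/12, b=Δ1−h1·(2M1+M2)/6=-1/2
t_q=3/4 → seg 0, τ=3/4; S=2+7/4·τ+0·τ²+-1/12·τ³=839/256

  seg 0: a=2 b=7/4 c=0 d=-1/12
  seg 1: a=5 b=-1/2 c=-3/4 d=1/12
S(3/4) = 839/256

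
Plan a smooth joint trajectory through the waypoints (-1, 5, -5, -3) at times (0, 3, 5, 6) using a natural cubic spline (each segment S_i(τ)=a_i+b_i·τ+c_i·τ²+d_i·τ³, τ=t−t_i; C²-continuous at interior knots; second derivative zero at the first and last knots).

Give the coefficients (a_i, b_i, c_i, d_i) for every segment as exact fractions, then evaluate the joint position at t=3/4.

  seg 0: a=-1 b=5 c=0 d=-1/3
  seg 1: a=5 b=-4 c=-3 d=5/4
  seg 2: a=-5 b=-1 c=9/2 d=-3/2
S(3/4) = 167/64

Δ: Δ0=2, Δ1=-5, Δ2=2
row 1: diag=10, rhs=-42; c'=1/5, d'=-21/5
row 2: denom=6−2·1/5=28/5; d'=(42−2·-21/5)/(28/5)=9
back: M2=9
back: M1=-21/5−1/5·9=-6
M: M0=0, M1=-6, M2=9, M3=0
seg 0: a=-1, c=M0/2=0, d=(M1−M0)/(6·3)=-1/3, b=Δ0−h0·(2M0+M1)/6=5
seg 1: a=5, c=M1/2=-3, d=(M2−M1)/(6·2)=5/4, b=Δ1−h1·(2M1+M2)/6=-4
seg 2: a=-5, c=M2/2=9/2, d=(M3−M2)/(6·1)=-3/2, b=Δ2−h2·(2M2+M3)/6=-1
t_q=3/4 → seg 0, τ=3/4; S=-1+5·τ+0·τ²+-1/3·τ³=167/64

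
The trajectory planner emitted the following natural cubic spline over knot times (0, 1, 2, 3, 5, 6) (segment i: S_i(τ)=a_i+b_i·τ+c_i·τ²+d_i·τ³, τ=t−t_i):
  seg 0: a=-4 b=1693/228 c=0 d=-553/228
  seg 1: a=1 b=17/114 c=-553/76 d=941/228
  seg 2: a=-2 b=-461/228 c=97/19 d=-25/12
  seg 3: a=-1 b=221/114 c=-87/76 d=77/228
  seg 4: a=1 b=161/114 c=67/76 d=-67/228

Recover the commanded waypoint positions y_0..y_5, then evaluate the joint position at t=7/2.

y_0=-4 y_1=1 y_2=-2 y_3=-1 y_4=1 y_5=3
S(7/2) = -167/608

y_0 = S_0(0) = a_0 = -4
y_1 = S_1(0) = a_1 = 1
y_2 = S_2(0) = a_2 = -2
y_3 = S_3(0) = a_3 = -1
y_4 = S_4(0) = a_4 = 1
y_5 = S_4(1) = 3
t_q=7/2 is in segment 3 (τ=1/2); S_3(τ)=-167/608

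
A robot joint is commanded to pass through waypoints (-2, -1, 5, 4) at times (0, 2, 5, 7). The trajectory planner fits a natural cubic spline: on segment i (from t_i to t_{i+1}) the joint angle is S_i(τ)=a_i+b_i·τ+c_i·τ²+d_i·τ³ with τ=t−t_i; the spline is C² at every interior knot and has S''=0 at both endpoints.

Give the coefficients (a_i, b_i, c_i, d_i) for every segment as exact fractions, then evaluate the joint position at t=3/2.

Δ: Δ0=1/2, Δ1=2, Δ2=-1/2
row 1: diag=10, rhs=9; c'=3/10, d'=9/10
row 2: denom=10−3·3/10=91/10; d'=(-15−3·9/10)/(91/10)=-177/91
back: M2=-177/91
back: M1=9/10−3/10·-177/91=135/91
M: M0=0, M1=135/91, M2=-177/91, M3=0
seg 0: a=-2, c=M0/2=0, d=(M1−M0)/(6·2)=45/364, b=Δ0−h0·(2M0+M1)/6=1/182
seg 1: a=-1, c=M1/2=135/182, d=(M2−M1)/(6·3)=-4/21, b=Δ1−h1·(2M1+M2)/6=271/182
seg 2: a=5, c=M2/2=-177/182, d=(M3−M2)/(6·2)=59/364, b=Δ2−h2·(2M2+M3)/6=145/182
t_q=3/2 → seg 0, τ=3/2; S=-2+1/182·τ+0·τ²+45/364·τ³=-655/416

  seg 0: a=-2 b=1/182 c=0 d=45/364
  seg 1: a=-1 b=271/182 c=135/182 d=-4/21
  seg 2: a=5 b=145/182 c=-177/182 d=59/364
S(3/2) = -655/416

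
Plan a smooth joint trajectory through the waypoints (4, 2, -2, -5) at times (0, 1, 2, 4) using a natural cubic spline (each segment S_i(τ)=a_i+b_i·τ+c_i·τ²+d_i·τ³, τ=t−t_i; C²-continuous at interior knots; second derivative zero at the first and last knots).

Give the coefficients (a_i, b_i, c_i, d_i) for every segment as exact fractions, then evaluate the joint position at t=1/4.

Δ: Δ0=-2, Δ1=-4, Δ2=-3/2
row 1: diag=4, rhs=-12; c'=1/4, d'=-3
row 2: denom=6−1·1/4=23/4; d'=(15−1·-3)/(23/4)=72/23
back: M2=72/23
back: M1=-3−1/4·72/23=-87/23
M: M0=0, M1=-87/23, M2=72/23, M3=0
seg 0: a=4, c=M0/2=0, d=(M1−M0)/(6·1)=-29/46, b=Δ0−h0·(2M0+M1)/6=-63/46
seg 1: a=2, c=M1/2=-87/46, d=(M2−M1)/(6·1)=53/46, b=Δ1−h1·(2M1+M2)/6=-75/23
seg 2: a=-2, c=M2/2=36/23, d=(M3−M2)/(6·2)=-6/23, b=Δ2−h2·(2M2+M3)/6=-165/46
t_q=1/4 → seg 0, τ=1/4; S=4+-63/46·τ+0·τ²+-29/46·τ³=10739/2944

  seg 0: a=4 b=-63/46 c=0 d=-29/46
  seg 1: a=2 b=-75/23 c=-87/46 d=53/46
  seg 2: a=-2 b=-165/46 c=36/23 d=-6/23
S(1/4) = 10739/2944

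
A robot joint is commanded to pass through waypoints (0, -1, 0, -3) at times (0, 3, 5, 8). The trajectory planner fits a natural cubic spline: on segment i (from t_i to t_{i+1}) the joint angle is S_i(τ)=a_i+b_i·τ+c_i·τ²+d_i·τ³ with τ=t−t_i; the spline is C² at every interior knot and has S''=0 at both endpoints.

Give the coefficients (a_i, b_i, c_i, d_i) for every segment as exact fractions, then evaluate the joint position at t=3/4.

Δ: Δ0=-1/3, Δ1=1/2, Δ2=-1
row 1: diag=10, rhs=5; c'=1/5, d'=1/2
row 2: denom=10−2·1/5=48/5; d'=(-9−2·1/2)/(48/5)=-25/24
back: M2=-25/24
back: M1=1/2−1/5·-25/24=17/24
M: M0=0, M1=17/24, M2=-25/24, M3=0
seg 0: a=0, c=M0/2=0, d=(M1−M0)/(6·3)=17/432, b=Δ0−h0·(2M0+M1)/6=-11/16
seg 1: a=-1, c=M1/2=17/48, d=(M2−M1)/(6·2)=-7/48, b=Δ1−h1·(2M1+M2)/6=3/8
seg 2: a=0, c=M2/2=-25/48, d=(M3−M2)/(6·3)=25/432, b=Δ2−h2·(2M2+M3)/6=1/24
t_q=3/4 → seg 0, τ=3/4; S=0+-11/16·τ+0·τ²+17/432·τ³=-511/1024

  seg 0: a=0 b=-11/16 c=0 d=17/432
  seg 1: a=-1 b=3/8 c=17/48 d=-7/48
  seg 2: a=0 b=1/24 c=-25/48 d=25/432
S(3/4) = -511/1024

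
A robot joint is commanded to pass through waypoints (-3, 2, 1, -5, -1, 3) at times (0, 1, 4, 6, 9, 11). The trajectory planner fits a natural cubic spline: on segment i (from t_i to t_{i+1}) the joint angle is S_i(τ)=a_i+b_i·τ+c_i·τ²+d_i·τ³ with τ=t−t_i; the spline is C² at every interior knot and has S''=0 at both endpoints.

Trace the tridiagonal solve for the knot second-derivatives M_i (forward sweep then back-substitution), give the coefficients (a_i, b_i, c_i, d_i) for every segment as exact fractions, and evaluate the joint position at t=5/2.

  seg 0: a=-3 b=34369/6141 c=0 d=-3664/6141
  seg 1: a=2 b=23377/6141 c=-3664/2047 d=7552/55269
  seg 2: a=1 b=-19919/6141 c=-3440/6141 d=698/2047
  seg 3: a=-5 b=-8551/6141 c=9124/6141 d=-10633/55269
  seg 4: a=-1 b=14294/6141 c=-503/2047 d=503/12282
S(5/2) = 16965/4094

Δ: Δ0=5, Δ1=-1/3, Δ2=-3, Δ3=4/3, Δ4=2
row 1: diag=8, rhs=-32; c'=3/8, d'=-4
row 2: denom=10−3·3/8=71/8; d'=(-16−3·-4)/(71/8)=-32/71
row 3: denom=10−2·16/71=678/71; d'=(26−2·-32/71)/(678/71)=955/339
row 4: denom=10−3·71/226=2047/226; d'=(4−3·955/339)/(2047/226)=-1006/2047
back: M4=-1006/2047
back: M3=955/339−71/226·-1006/2047=18248/6141
back: M2=-32/71−16/71·18248/6141=-6880/6141
back: M1=-4−3/8·-6880/6141=-7328/2047
M: M0=0, M1=-7328/2047, M2=-6880/6141, M3=18248/6141, M4=-1006/2047, M5=0
seg 0: a=-3, c=M0/2=0, d=(M1−M0)/(6·1)=-3664/6141, b=Δ0−h0·(2M0+M1)/6=34369/6141
seg 1: a=2, c=M1/2=-3664/2047, d=(M2−M1)/(6·3)=7552/55269, b=Δ1−h1·(2M1+M2)/6=23377/6141
seg 2: a=1, c=M2/2=-3440/6141, d=(M3−M2)/(6·2)=698/2047, b=Δ2−h2·(2M2+M3)/6=-19919/6141
seg 3: a=-5, c=M3/2=9124/6141, d=(M4−M3)/(6·3)=-10633/55269, b=Δ3−h3·(2M3+M4)/6=-8551/6141
seg 4: a=-1, c=M4/2=-503/2047, d=(M5−M4)/(6·2)=503/12282, b=Δ4−h4·(2M4+M5)/6=14294/6141
t_q=5/2 → seg 1, τ=3/2; S=2+23377/6141·τ+-3664/2047·τ²+7552/55269·τ³=16965/4094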